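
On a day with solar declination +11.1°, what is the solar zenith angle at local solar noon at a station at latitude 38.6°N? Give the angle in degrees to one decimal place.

At local solar noon the hour angle is zero, so the zenith angle is |φ − δ| = |38.6° − (11.1°)| = 27.5°.

27.5°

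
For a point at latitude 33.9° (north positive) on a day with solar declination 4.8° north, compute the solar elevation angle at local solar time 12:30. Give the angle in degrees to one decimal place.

Hour angle H = 15° × (12.5 − 12) = 7.50°.
With φ = 33.9°, δ = 4.8°, H = 7.50°: sin φ sin δ = 0.0467, cos φ cos δ cos H = 0.8200, so cos θ_z = 0.8667.
θ_z = arccos(0.8667) = 29.92°, so the elevation is 90° − 29.92° = 60.08°.

60.1°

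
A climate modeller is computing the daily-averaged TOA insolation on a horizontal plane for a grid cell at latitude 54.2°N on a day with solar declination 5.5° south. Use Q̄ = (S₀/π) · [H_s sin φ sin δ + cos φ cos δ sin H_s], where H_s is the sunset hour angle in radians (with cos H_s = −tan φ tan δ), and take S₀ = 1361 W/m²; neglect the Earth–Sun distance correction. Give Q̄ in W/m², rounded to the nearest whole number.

−tan φ tan δ = −(1.3865)(-0.0963) = 0.1335; H_s = arccos(0.1335) = 82.33°. In radians, H_s = 1.4369.
H_s sin φ sin δ = 1.4369 × 0.8111 × -0.0958 = -0.1117.
cos φ cos δ sin H_s = 0.5850 × 0.9954 × 0.9910 = 0.5771.
Q̄ = (1361/π) × (-0.1117 + 0.5771) = 433.22 × 0.4654 = 201.62 W/m².

202 W/m²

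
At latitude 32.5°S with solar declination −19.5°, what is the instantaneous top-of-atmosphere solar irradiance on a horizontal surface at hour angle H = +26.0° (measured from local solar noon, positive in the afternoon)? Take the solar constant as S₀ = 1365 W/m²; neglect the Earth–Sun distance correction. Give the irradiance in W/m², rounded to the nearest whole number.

With φ = -32.5°, δ = -19.5°, H = 26.00°: sin φ sin δ = 0.1794, cos φ cos δ cos H = 0.7146, so cos θ_z = 0.8940.
Top-of-atmosphere irradiance = S₀ cos θ_z = 1365 × 0.8940 = 1220.31 W/m².

1220 W/m²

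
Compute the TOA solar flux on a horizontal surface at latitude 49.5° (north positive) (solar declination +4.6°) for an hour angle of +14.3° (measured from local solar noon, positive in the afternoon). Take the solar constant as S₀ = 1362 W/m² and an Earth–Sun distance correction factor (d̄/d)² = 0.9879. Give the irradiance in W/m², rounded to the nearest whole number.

cos θ_z = sin(49.5°) sin(4.6°) + cos(49.5°) cos(4.6°) cos(14.30°) = 0.0610 + 0.6273 = 0.6883.
Top-of-atmosphere irradiance = S₀ (d̄/d)² cos θ_z = 1362 × 0.9879 × 0.6883 = 926.12 W/m².

926 W/m²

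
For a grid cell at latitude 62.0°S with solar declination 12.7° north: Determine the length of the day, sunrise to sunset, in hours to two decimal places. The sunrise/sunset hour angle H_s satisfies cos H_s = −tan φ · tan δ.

8.66 hours

The sunset hour angle satisfies cos H_s = −tan φ tan δ = 0.4238, giving H_s = 64.93°.
Day length = 2 H_s / 15° h⁻¹ = 129.86° / 15 = 8.657 h.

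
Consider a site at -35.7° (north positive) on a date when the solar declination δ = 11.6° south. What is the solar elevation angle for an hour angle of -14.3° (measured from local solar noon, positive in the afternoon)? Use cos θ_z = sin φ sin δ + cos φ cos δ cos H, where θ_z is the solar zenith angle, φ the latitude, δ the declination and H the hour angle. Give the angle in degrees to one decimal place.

62.6°

cos θ_z = sin(-35.7°) sin(-11.6°) + cos(-35.7°) cos(-11.6°) cos(-14.30°) = 0.1173 + 0.7708 = 0.8881.
θ_z = arccos(0.8881) = 27.36°, so the elevation is 90° − 27.36° = 62.64°.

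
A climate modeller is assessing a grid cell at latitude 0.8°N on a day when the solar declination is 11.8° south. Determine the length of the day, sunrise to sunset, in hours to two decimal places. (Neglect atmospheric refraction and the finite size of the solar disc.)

11.98 hours

The sunset hour angle satisfies cos H_s = −tan φ tan δ = 0.0029, giving H_s = 89.83°.
Day length = 2 H_s / 15° h⁻¹ = 179.66° / 15 = 11.977 h.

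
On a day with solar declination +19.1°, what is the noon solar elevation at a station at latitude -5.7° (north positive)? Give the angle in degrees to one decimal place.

65.2°

At local solar noon the hour angle is zero, so the elevation is 90° − |φ − δ| = 90° − |-5.7° − (19.1°)| = 90° − 24.8° = 65.2°.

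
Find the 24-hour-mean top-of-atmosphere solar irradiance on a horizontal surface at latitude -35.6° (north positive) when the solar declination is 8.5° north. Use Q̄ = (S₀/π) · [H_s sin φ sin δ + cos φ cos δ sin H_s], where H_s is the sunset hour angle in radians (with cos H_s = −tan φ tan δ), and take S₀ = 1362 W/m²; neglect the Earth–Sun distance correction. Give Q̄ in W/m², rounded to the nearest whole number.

292 W/m²

cos H_s = −tan(-35.6°) · tan(8.5°) = 0.1070, so H_s = arccos(0.1070) = 83.86°. In radians, H_s = 1.4636.
H_s sin φ sin δ = 1.4636 × -0.5821 × 0.1478 = -0.1259.
cos φ cos δ sin H_s = 0.8131 × 0.9890 × 0.9943 = 0.7996.
Q̄ = (1362/π) × (-0.1259 + 0.7996) = 433.54 × 0.6737 = 292.08 W/m².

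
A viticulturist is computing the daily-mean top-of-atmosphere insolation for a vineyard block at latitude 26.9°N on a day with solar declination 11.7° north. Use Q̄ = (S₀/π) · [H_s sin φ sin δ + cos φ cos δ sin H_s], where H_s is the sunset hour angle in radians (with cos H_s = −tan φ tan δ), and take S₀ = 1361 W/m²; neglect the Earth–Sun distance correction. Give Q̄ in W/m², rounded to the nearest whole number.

−tan φ tan δ = −(0.5073)(0.2071) = -0.1051; H_s = arccos(-0.1051) = 96.03°. In radians, H_s = 1.6760.
H_s sin φ sin δ = 1.6760 × 0.4524 × 0.2028 = 0.1538.
cos φ cos δ sin H_s = 0.8918 × 0.9792 × 0.9945 = 0.8684.
Q̄ = (1361/π) × (0.1538 + 0.8684) = 433.22 × 1.0222 = 442.84 W/m².

443 W/m²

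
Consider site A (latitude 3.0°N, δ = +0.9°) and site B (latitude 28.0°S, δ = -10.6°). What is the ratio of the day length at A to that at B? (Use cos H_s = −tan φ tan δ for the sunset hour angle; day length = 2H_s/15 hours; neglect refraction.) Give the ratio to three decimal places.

A: H_s = arccos(−tan 3.0° · tan 0.9°) = 90.05°, so 2H_s/15 = 12.0067 h.
B: H_s = arccos(−tan -28.0° · tan -10.6°) = 95.71°, so 2H_s/15 = 12.7613 h.
Ratio A/B = 12.0067 / 12.7613 = 0.9409.

0.941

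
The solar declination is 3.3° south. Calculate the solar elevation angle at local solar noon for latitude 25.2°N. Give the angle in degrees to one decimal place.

61.5°

At local solar noon the hour angle is zero, so the elevation is 90° − |φ − δ| = 90° − |25.2° − (-3.3°)| = 90° − 28.5° = 61.5°.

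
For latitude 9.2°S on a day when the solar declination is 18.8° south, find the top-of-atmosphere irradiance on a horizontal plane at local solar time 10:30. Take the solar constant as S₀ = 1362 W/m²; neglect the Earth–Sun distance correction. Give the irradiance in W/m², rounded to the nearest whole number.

1246 W/m²

Hour angle H = 15° × (10.5 − 12) = -22.50°.
cos θ_z = sin φ sin δ + cos φ cos δ cos H = (-0.1599)(-0.3223) + (0.9871)(0.9466)(0.9239) = 0.9148.
Top-of-atmosphere irradiance = S₀ cos θ_z = 1362 × 0.9148 = 1245.96 W/m².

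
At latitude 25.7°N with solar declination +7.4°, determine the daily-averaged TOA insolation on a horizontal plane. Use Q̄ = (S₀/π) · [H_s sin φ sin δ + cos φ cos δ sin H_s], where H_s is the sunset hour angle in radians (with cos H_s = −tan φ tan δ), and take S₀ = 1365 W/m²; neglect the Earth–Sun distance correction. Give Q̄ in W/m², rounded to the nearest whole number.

427 W/m²

−tan φ tan δ = −(0.4813)(0.1299) = -0.0625; H_s = arccos(-0.0625) = 93.58°. In radians, H_s = 1.6333.
H_s sin φ sin δ = 1.6333 × 0.4337 × 0.1288 = 0.0912.
cos φ cos δ sin H_s = 0.9011 × 0.9917 × 0.9980 = 0.8918.
Q̄ = (1365/π) × (0.0912 + 0.8918) = 434.49 × 0.9830 = 427.10 W/m².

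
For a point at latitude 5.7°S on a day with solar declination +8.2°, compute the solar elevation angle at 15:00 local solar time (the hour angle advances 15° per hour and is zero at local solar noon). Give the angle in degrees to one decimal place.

Hour angle H = 15° × (15 − 12) = 45.00°.
With φ = -5.7°, δ = 8.2°, H = 45.00°: sin φ sin δ = -0.0142, cos φ cos δ cos H = 0.6964, so cos θ_z = 0.6822.
θ_z = arccos(0.6822) = 46.98°, so the elevation is 90° − 46.98° = 43.02°.

43.0°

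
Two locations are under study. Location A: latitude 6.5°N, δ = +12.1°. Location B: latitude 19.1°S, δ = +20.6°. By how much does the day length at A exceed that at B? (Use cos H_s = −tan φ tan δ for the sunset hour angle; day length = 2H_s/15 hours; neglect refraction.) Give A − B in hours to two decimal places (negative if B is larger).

+1.18 h

A: H_s = arccos(−tan 6.5° · tan 12.1°) = 91.40°, so 2H_s/15 = 12.1867 h.
B: H_s = arccos(−tan -19.1° · tan 20.6°) = 82.52°, so 2H_s/15 = 11.0027 h.
A − B = 12.1867 − 11.0027 = 1.1840 h.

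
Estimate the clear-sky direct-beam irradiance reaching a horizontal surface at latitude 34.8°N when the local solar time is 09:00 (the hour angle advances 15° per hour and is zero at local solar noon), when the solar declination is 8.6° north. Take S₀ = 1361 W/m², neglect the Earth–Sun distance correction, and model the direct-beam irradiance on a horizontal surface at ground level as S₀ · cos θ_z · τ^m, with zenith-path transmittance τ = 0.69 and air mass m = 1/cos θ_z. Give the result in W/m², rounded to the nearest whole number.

Hour angle H = 15° × (9 − 12) = -45.00°.
With φ = 34.8°, δ = 8.6°, H = -45.00°: sin φ sin δ = 0.0853, cos φ cos δ cos H = 0.5741, so cos θ_z = 0.6594.
Air mass m = 1/cos θ_z = 1/0.6594 = 1.517; τ^m = 0.69^1.517 = 0.5696.
Surface direct beam = 1361 × 0.6594 × 0.5696 = 511.18 W/m².

511 W/m²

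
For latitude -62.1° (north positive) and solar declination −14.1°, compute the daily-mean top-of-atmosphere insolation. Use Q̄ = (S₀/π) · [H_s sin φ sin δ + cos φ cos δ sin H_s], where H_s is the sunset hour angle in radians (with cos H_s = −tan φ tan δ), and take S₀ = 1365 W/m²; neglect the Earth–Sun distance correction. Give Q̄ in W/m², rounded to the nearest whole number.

367 W/m²

cos H_s = −tan(-62.1°) · tan(-14.1°) = -0.4744, so H_s = arccos(-0.4744) = 118.32°. In radians, H_s = 2.0651.
H_s sin φ sin δ = 2.0651 × -0.8838 × -0.2436 = 0.4446.
cos φ cos δ sin H_s = 0.4679 × 0.9699 × 0.8803 = 0.3995.
Q̄ = (1365/π) × (0.4446 + 0.3995) = 434.49 × 0.8441 = 366.75 W/m².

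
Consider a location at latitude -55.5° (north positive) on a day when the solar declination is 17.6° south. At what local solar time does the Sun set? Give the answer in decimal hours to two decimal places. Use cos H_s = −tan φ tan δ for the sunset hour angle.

19.83 h

The sunset hour angle satisfies cos H_s = −tan φ tan δ = -0.4616, giving H_s = 117.49°.
Sunset is at 12 + H_s/15 = 12 + 7.833 = 19.833 h local solar time.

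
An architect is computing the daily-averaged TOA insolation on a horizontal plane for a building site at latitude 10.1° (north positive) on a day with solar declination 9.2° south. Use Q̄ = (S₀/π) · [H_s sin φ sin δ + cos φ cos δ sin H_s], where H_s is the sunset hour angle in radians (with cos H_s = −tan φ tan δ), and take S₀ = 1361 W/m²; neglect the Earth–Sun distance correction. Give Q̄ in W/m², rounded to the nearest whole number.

402 W/m²

The sunset hour angle satisfies cos H_s = −tan φ tan δ = 0.0289, giving H_s = 88.34°. In radians, H_s = 1.5418.
H_s sin φ sin δ = 1.5418 × 0.1754 × -0.1599 = -0.0432.
cos φ cos δ sin H_s = 0.9845 × 0.9871 × 0.9996 = 0.9714.
Q̄ = (1361/π) × (-0.0432 + 0.9714) = 433.22 × 0.9282 = 402.11 W/m².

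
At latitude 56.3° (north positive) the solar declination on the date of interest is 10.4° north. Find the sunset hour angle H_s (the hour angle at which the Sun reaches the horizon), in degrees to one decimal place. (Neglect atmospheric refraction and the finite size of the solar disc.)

cos H_s = −tan(56.3°) · tan(10.4°) = -0.2752, so H_s = arccos(-0.2752) = 105.97°.

106.0°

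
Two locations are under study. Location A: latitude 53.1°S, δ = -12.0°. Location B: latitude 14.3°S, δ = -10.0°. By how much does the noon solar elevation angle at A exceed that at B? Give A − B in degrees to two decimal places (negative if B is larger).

A: 90° − |-53.1 − (-12.0)| = 48.90°.
B: 90° − |-14.3 − (-10.0)| = 85.70°.
A − B = 48.90 − 85.70 = -36.80°.

-36.80°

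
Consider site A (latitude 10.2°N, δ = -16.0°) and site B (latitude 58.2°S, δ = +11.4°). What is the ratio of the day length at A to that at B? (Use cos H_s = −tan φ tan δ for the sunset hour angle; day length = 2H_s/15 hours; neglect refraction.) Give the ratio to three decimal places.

A: H_s = arccos(−tan 10.2° · tan -16.0°) = 87.04°, so 2H_s/15 = 11.6053 h.
B: H_s = arccos(−tan -58.2° · tan 11.4°) = 71.02°, so 2H_s/15 = 9.4693 h.
Ratio A/B = 11.6053 / 9.4693 = 1.2256.

1.226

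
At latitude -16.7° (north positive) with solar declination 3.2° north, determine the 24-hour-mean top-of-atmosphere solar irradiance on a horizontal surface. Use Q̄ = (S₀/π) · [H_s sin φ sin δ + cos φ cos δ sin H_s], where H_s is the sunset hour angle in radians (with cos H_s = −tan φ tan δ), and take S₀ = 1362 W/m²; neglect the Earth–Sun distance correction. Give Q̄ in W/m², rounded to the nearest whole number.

−tan φ tan δ = −(-0.3000)(0.0559) = 0.0168; H_s = arccos(0.0168) = 89.04°. In radians, H_s = 1.5540.
H_s sin φ sin δ = 1.5540 × -0.2874 × 0.0558 = -0.0249.
cos φ cos δ sin H_s = 0.9578 × 0.9984 × 0.9999 = 0.9562.
Q̄ = (1362/π) × (-0.0249 + 0.9562) = 433.54 × 0.9313 = 403.76 W/m².

404 W/m²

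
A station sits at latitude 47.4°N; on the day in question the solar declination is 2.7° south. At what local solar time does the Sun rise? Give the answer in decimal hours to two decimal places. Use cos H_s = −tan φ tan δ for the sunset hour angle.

6.20 h

The sunset hour angle satisfies cos H_s = −tan φ tan δ = 0.0513, giving H_s = 87.06°.
Sunrise is at 12 − H_s/15 = 12 − 5.804 = 6.196 h local solar time.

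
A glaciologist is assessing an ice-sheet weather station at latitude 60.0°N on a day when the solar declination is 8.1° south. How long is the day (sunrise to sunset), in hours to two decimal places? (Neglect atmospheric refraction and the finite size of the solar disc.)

10.10 hours

−tan φ tan δ = −(1.7321)(-0.1423) = 0.2465; H_s = arccos(0.2465) = 75.73°.
Day length = 2 H_s / 15° h⁻¹ = 151.46° / 15 = 10.097 h.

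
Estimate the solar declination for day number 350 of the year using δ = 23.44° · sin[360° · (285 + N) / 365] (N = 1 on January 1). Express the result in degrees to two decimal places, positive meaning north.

-23.39°

360 × (285 + 350) / 365 = 626.301°; sin(626.301°) = -0.9979.
δ = 23.44 × -0.9979 = -23.391° ≈ -23.39°.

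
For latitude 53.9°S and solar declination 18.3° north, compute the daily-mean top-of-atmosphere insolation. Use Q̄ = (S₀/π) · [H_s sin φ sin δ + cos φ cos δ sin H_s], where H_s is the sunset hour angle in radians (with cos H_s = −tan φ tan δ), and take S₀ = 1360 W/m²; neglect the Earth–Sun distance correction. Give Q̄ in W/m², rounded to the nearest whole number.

cos H_s = −tan(-53.9°) · tan(18.3°) = 0.4535, so H_s = arccos(0.4535) = 63.03°. In radians, H_s = 1.1001.
H_s sin φ sin δ = 1.1001 × -0.8080 × 0.3140 = -0.2791.
cos φ cos δ sin H_s = 0.5892 × 0.9494 × 0.8913 = 0.4986.
Q̄ = (1360/π) × (-0.2791 + 0.4986) = 432.90 × 0.2195 = 95.02 W/m².

95 W/m²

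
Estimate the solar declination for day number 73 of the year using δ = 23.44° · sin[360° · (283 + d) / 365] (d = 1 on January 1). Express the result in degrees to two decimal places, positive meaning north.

360 × (283 + 73) / 365 = 351.123°; sin(351.123°) = -0.1543.
δ = 23.44 × -0.1543 = -3.617° ≈ -3.62°.

-3.62°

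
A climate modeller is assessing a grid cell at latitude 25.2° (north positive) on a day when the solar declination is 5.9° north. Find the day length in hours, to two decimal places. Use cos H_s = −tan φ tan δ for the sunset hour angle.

−tan φ tan δ = −(0.4706)(0.1033) = -0.0486; H_s = arccos(-0.0486) = 92.79°.
Day length = 2 H_s / 15° h⁻¹ = 185.58° / 15 = 12.372 h.

12.37 hours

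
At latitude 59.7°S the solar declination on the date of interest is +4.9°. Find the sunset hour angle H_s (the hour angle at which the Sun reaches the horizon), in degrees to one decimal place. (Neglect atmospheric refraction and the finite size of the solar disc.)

81.6°

cos H_s = −tan(-59.7°) · tan(4.9°) = 0.1467, so H_s = arccos(0.1467) = 81.56°.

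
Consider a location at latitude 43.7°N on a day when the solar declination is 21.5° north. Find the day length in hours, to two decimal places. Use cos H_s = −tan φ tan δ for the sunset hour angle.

cos H_s = −tan(43.7°) · tan(21.5°) = -0.3764, so H_s = arccos(-0.3764) = 112.11°.
Day length = 2 H_s / 15° h⁻¹ = 224.22° / 15 = 14.948 h.

14.95 hours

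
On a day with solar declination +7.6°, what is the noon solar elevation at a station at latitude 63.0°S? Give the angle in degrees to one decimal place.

19.4°

At local solar noon the hour angle is zero, so the elevation is 90° − |φ − δ| = 90° − |-63.0° − (7.6°)| = 90° − 70.6° = 19.4°.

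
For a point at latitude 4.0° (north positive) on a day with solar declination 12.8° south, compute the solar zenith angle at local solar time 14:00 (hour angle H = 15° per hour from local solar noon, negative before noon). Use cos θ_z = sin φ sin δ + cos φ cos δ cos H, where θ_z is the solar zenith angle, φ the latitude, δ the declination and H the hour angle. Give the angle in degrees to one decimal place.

34.2°

Hour angle H = 15° × (14 − 12) = 30.00°.
With φ = 4.0°, δ = -12.8°, H = 30.00°: sin φ sin δ = -0.0155, cos φ cos δ cos H = 0.8424, so cos θ_z = 0.8269.
θ_z = arccos(0.8269) = 34.22°.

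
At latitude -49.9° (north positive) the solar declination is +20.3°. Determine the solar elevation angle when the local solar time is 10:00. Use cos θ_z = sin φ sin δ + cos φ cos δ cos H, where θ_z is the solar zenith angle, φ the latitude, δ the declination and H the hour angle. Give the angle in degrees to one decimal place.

Hour angle H = 15° × (10 − 12) = -30.00°.
cos θ_z = sin(-49.9°) sin(20.3°) + cos(-49.9°) cos(20.3°) cos(-30.00°) = -0.2654 + 0.5232 = 0.2578.
θ_z = arccos(0.2578) = 75.06°, so the elevation is 90° − 75.06° = 14.94°.

14.9°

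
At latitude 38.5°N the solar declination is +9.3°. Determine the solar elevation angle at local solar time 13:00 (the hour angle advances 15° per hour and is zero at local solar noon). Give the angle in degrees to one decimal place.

57.8°

Hour angle H = 15° × (13 − 12) = 15.00°.
With φ = 38.5°, δ = 9.3°, H = 15.00°: sin φ sin δ = 0.1006, cos φ cos δ cos H = 0.7460, so cos θ_z = 0.8466.
θ_z = arccos(0.8466) = 32.16°, so the elevation is 90° − 32.16° = 57.84°.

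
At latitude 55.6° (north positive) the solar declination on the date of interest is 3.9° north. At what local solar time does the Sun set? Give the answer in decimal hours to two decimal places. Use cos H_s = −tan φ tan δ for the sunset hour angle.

18.38 h

cos H_s = −tan(55.6°) · tan(3.9°) = -0.0996, so H_s = arccos(-0.0996) = 95.72°.
Sunset is at 12 + H_s/15 = 12 + 6.381 = 18.381 h local solar time.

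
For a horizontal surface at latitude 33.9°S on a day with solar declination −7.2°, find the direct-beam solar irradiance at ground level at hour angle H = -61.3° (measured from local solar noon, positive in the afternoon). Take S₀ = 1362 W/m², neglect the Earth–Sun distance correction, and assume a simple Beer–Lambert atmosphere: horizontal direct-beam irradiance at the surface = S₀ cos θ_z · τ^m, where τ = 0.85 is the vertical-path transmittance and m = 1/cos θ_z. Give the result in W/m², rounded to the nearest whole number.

With φ = -33.9°, δ = -7.2°, H = -61.30°: sin φ sin δ = 0.0699, cos φ cos δ cos H = 0.3954, so cos θ_z = 0.4653.
Air mass m = 1/cos θ_z = 1/0.4653 = 2.149; τ^m = 0.85^2.149 = 0.7052.
Surface direct beam = 1362 × 0.4653 × 0.7052 = 446.91 W/m².

447 W/m²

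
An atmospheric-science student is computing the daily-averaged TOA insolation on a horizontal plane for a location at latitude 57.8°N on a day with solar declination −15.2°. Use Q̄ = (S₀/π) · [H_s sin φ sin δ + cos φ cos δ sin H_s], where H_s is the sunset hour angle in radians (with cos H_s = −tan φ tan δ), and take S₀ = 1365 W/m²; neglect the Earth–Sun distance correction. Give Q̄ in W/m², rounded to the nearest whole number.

The sunset hour angle satisfies cos H_s = −tan φ tan δ = 0.4314, giving H_s = 64.44°. In radians, H_s = 1.1247.
H_s sin φ sin δ = 1.1247 × 0.8462 × -0.2622 = -0.2495.
cos φ cos δ sin H_s = 0.5329 × 0.9650 × 0.9021 = 0.4639.
Q̄ = (1365/π) × (-0.2495 + 0.4639) = 434.49 × 0.2144 = 93.15 W/m².

93 W/m²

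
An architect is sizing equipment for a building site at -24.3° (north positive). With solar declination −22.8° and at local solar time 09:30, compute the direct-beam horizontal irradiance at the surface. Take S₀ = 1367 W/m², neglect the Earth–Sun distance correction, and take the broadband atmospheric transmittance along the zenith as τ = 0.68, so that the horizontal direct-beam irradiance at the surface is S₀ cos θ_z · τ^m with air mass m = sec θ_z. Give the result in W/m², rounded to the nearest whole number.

Hour angle H = 15° × (9.5 − 12) = -37.50°.
cos θ_z = sin φ sin δ + cos φ cos δ cos H = (-0.4115)(-0.3875) + (0.9114)(0.9219)(0.7934) = 0.8261.
Air mass m = 1/cos θ_z = 1/0.8261 = 1.211; τ^m = 0.68^1.211 = 0.6269.
Surface direct beam = 1367 × 0.8261 × 0.6269 = 707.94 W/m².

708 W/m²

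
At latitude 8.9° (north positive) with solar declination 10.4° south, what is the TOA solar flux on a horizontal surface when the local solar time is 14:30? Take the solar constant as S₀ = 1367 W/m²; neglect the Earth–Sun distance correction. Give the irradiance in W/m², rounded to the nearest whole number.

1016 W/m²

Hour angle H = 15° × (14.5 − 12) = 37.50°.
cos θ_z = sin φ sin δ + cos φ cos δ cos H = (0.1547)(-0.1805) + (0.9880)(0.9836)(0.7934) = 0.7431.
Top-of-atmosphere irradiance = S₀ cos θ_z = 1367 × 0.7431 = 1015.82 W/m².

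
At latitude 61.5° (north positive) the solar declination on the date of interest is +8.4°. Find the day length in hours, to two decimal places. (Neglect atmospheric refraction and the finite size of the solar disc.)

14.10 hours

−tan φ tan δ = −(1.8418)(0.1477) = -0.2720; H_s = arccos(-0.2720) = 105.78°.
Day length = 2 H_s / 15° h⁻¹ = 211.56° / 15 = 14.104 h.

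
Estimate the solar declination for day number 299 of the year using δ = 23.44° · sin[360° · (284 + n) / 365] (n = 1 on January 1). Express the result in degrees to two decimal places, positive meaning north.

360 × (284 + 299) / 365 = 575.014°; sin(575.014°) = -0.5738.
δ = 23.44 × -0.5738 = -13.450° ≈ -13.45°.

-13.45°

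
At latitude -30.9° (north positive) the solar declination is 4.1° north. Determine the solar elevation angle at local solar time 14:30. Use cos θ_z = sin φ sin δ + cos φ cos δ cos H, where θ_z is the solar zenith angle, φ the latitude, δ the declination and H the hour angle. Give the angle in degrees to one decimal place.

Hour angle H = 15° × (14.5 − 12) = 37.50°.
cos θ_z = sin φ sin δ + cos φ cos δ cos H = (-0.5135)(0.0715) + (0.8581)(0.9974)(0.7934) = 0.6423.
θ_z = arccos(0.6423) = 50.04°, so the elevation is 90° − 50.04° = 39.96°.

40.0°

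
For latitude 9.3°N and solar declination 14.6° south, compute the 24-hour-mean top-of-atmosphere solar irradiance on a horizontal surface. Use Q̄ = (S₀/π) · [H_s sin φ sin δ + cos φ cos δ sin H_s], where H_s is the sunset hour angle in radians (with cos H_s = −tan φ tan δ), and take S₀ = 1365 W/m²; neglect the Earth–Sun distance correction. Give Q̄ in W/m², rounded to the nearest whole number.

−tan φ tan δ = −(0.1638)(-0.2605) = 0.0427; H_s = arccos(0.0427) = 87.55°. In radians, H_s = 1.5280.
H_s sin φ sin δ = 1.5280 × 0.1616 × -0.2521 = -0.0622.
cos φ cos δ sin H_s = 0.9869 × 0.9677 × 0.9991 = 0.9542.
Q̄ = (1365/π) × (-0.0622 + 0.9542) = 434.49 × 0.8920 = 387.57 W/m².

388 W/m²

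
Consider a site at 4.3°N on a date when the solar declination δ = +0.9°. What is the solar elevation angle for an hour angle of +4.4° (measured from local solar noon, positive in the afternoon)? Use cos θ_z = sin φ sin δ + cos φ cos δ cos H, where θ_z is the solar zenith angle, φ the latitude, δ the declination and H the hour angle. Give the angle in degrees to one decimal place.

84.4°

With φ = 4.3°, δ = 0.9°, H = 4.40°: sin φ sin δ = 0.0012, cos φ cos δ cos H = 0.9941, so cos θ_z = 0.9953.
θ_z = arccos(0.9953) = 5.56°, so the elevation is 90° − 5.56° = 84.44°.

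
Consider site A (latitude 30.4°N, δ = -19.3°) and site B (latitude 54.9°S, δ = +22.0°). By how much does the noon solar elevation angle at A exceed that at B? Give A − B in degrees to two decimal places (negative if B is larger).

+27.20°

A: 90° − |30.4 − (-19.3)| = 40.30°.
B: 90° − |-54.9 − (22.0)| = 13.10°.
A − B = 40.30 − 13.10 = 27.20°.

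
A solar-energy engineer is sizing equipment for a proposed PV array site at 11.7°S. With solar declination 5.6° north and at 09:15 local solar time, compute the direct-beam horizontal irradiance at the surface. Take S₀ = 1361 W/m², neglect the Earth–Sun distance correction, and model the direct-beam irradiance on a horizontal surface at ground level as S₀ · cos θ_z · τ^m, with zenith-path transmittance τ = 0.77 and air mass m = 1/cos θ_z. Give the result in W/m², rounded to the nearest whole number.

672 W/m²

Hour angle H = 15° × (9.25 − 12) = -41.25°.
With φ = -11.7°, δ = 5.6°, H = -41.25°: sin φ sin δ = -0.0198, cos φ cos δ cos H = 0.7327, so cos θ_z = 0.7129.
Air mass m = 1/cos θ_z = 1/0.7129 = 1.403; τ^m = 0.77^1.403 = 0.6930.
Surface direct beam = 1361 × 0.7129 × 0.6930 = 672.39 W/m².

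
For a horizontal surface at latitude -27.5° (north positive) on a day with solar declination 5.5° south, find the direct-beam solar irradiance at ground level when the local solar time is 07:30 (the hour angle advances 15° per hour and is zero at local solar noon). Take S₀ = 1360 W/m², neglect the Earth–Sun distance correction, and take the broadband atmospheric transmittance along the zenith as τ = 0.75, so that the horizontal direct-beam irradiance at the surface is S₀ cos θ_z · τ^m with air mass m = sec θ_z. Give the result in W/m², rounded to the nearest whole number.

Hour angle H = 15° × (7.5 − 12) = -67.50°.
cos θ_z = sin φ sin δ + cos φ cos δ cos H = (-0.4617)(-0.0958) + (0.8870)(0.9954)(0.3827) = 0.3821.
Air mass m = 1/cos θ_z = 1/0.3821 = 2.617; τ^m = 0.75^2.617 = 0.4710.
Surface direct beam = 1360 × 0.3821 × 0.4710 = 244.76 W/m².

245 W/m²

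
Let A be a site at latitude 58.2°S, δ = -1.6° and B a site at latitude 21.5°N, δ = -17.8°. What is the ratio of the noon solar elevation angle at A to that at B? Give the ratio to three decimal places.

A: 90° − |-58.2 − (-1.6)| = 33.40°.
B: 90° − |21.5 − (-17.8)| = 50.70°.
Ratio A/B = 33.4000 / 50.7000 = 0.6588.

0.659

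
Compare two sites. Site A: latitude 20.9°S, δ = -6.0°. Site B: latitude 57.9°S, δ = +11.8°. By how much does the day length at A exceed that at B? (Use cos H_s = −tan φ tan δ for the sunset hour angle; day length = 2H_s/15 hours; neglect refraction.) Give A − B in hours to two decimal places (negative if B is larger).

A: H_s = arccos(−tan -20.9° · tan -6.0°) = 92.30°, so 2H_s/15 = 12.3067 h.
B: H_s = arccos(−tan -57.9° · tan 11.8°) = 70.55°, so 2H_s/15 = 9.4067 h.
A − B = 12.3067 − 9.4067 = 2.9000 h.

+2.90 h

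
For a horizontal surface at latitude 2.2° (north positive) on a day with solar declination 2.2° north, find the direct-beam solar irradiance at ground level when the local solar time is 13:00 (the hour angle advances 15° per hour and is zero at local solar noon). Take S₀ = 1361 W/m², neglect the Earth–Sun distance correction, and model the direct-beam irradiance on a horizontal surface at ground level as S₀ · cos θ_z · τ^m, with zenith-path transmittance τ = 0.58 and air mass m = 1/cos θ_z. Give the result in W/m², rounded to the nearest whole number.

Hour angle H = 15° × (13 − 12) = 15.00°.
With φ = 2.2°, δ = 2.2°, H = 15.00°: sin φ sin δ = 0.0015, cos φ cos δ cos H = 0.9645, so cos θ_z = 0.9660.
Air mass m = 1/cos θ_z = 1/0.9660 = 1.035; τ^m = 0.58^1.035 = 0.5690.
Surface direct beam = 1361 × 0.9660 × 0.5690 = 748.08 W/m².

748 W/m²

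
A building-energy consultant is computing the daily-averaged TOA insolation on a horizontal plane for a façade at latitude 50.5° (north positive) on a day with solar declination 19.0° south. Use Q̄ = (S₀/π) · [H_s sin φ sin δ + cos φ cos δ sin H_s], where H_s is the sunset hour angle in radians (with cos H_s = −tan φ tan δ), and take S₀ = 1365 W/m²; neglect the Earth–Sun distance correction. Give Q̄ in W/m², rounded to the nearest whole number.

113 W/m²

−tan φ tan δ = −(1.2131)(-0.3443) = 0.4177; H_s = arccos(0.4177) = 65.31°. In radians, H_s = 1.1399.
H_s sin φ sin δ = 1.1399 × 0.7716 × -0.3256 = -0.2864.
cos φ cos δ sin H_s = 0.6361 × 0.9455 × 0.9086 = 0.5465.
Q̄ = (1365/π) × (-0.2864 + 0.5465) = 434.49 × 0.2601 = 113.01 W/m².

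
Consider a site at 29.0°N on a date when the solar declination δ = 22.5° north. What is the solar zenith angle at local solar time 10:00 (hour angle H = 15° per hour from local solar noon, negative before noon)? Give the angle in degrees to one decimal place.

Hour angle H = 15° × (10 − 12) = -30.00°.
cos θ_z = sin φ sin δ + cos φ cos δ cos H = (0.4848)(0.3827) + (0.8746)(0.9239)(0.8660) = 0.8853.
θ_z = arccos(0.8853) = 27.71°.

27.7°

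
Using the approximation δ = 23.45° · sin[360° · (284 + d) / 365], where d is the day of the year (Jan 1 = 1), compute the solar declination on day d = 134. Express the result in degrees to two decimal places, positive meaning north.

+18.55°

360 × (284 + 134) / 365 = 412.274°; sin(412.274°) = 0.7909.
δ = 23.45 × 0.7909 = 18.547° ≈ +18.55°.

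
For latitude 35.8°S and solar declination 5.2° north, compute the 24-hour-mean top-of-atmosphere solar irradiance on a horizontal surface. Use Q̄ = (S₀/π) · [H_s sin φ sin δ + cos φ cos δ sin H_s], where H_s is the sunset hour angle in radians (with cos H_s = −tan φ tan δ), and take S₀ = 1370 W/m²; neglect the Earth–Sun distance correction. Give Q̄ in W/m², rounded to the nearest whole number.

−tan φ tan δ = −(-0.7212)(0.0910) = 0.0656; H_s = arccos(0.0656) = 86.24°. In radians, H_s = 1.5052.
H_s sin φ sin δ = 1.5052 × -0.5850 × 0.0906 = -0.0798.
cos φ cos δ sin H_s = 0.8111 × 0.9959 × 0.9978 = 0.8060.
Q̄ = (1370/π) × (-0.0798 + 0.8060) = 436.08 × 0.7262 = 316.68 W/m².

317 W/m²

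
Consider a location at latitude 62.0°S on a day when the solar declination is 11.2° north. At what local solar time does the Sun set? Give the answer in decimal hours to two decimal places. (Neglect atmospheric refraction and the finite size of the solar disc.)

16.54 h

−tan φ tan δ = −(-1.8807)(0.1980) = 0.3724; H_s = arccos(0.3724) = 68.14°.
Sunset is at 12 + H_s/15 = 12 + 4.543 = 16.543 h local solar time.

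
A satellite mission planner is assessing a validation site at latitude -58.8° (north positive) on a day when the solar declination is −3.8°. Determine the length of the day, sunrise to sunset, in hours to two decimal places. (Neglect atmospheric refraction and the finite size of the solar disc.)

The sunset hour angle satisfies cos H_s = −tan φ tan δ = -0.1097, giving H_s = 96.30°.
Day length = 2 H_s / 15° h⁻¹ = 192.60° / 15 = 12.840 h.

12.84 hours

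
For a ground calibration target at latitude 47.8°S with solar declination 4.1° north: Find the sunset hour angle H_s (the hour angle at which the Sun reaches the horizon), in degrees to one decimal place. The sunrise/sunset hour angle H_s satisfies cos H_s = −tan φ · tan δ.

−tan φ tan δ = −(-1.1028)(0.0717) = 0.0791; H_s = arccos(0.0791) = 85.46°.

85.5°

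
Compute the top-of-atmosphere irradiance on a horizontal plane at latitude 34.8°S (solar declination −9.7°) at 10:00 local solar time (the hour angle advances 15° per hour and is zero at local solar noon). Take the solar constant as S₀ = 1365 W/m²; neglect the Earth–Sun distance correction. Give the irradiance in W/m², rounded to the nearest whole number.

Hour angle H = 15° × (10 − 12) = -30.00°.
cos θ_z = sin(-34.8°) sin(-9.7°) + cos(-34.8°) cos(-9.7°) cos(-30.00°) = 0.0962 + 0.7010 = 0.7972.
Top-of-atmosphere irradiance = S₀ cos θ_z = 1365 × 0.7972 = 1088.18 W/m².

1088 W/m²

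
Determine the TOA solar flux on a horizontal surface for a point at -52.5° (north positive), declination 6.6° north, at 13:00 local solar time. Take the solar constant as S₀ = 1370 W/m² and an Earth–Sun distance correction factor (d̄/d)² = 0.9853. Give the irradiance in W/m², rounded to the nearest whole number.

Hour angle H = 15° × (13 − 12) = 15.00°.
cos θ_z = sin(-52.5°) sin(6.6°) + cos(-52.5°) cos(6.6°) cos(15.00°) = -0.0912 + 0.5841 = 0.4929.
Top-of-atmosphere irradiance = S₀ (d̄/d)² cos θ_z = 1370 × 0.9853 × 0.4929 = 665.35 W/m².

665 W/m²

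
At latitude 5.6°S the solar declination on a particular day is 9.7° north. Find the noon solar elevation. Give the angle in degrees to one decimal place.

74.7°

At local solar noon the hour angle is zero, so the elevation is 90° − |φ − δ| = 90° − |-5.6° − (9.7°)| = 90° − 15.3° = 74.7°.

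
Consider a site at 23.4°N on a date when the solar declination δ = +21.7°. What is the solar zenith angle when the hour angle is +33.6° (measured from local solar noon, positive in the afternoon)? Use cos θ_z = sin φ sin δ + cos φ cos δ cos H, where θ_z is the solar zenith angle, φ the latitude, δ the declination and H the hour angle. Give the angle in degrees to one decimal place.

31.0°

cos θ_z = sin φ sin δ + cos φ cos δ cos H = (0.3971)(0.3697) + (0.9178)(0.9291)(0.8329) = 0.8570.
θ_z = arccos(0.8570) = 31.02°.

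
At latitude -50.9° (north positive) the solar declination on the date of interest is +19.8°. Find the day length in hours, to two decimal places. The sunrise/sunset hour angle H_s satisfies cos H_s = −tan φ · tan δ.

8.49 hours

−tan φ tan δ = −(-1.2305)(0.3600) = 0.4430; H_s = arccos(0.4430) = 63.70°.
Day length = 2 H_s / 15° h⁻¹ = 127.40° / 15 = 8.493 h.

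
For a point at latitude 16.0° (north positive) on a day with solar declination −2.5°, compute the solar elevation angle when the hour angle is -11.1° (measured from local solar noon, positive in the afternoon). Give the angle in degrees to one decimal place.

With φ = 16.0°, δ = -2.5°, H = -11.10°: sin φ sin δ = -0.0120, cos φ cos δ cos H = 0.9424, so cos θ_z = 0.9304.
θ_z = arccos(0.9304) = 21.50°, so the elevation is 90° − 21.50° = 68.50°.

68.5°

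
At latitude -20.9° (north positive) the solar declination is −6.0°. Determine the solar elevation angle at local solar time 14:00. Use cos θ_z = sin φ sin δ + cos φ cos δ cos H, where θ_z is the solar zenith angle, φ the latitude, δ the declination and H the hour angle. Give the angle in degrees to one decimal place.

Hour angle H = 15° × (14 − 12) = 30.00°.
cos θ_z = sin(-20.9°) sin(-6.0°) + cos(-20.9°) cos(-6.0°) cos(30.00°) = 0.0373 + 0.8046 = 0.8419.
θ_z = arccos(0.8419) = 32.66°, so the elevation is 90° − 32.66° = 57.34°.

57.3°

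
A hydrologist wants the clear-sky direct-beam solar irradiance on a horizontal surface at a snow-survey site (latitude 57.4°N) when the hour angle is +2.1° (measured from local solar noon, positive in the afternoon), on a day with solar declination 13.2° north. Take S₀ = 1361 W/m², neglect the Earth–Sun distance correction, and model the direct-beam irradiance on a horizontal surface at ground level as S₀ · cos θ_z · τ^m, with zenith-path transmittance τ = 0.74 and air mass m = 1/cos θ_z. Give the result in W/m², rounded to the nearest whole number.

641 W/m²

cos θ_z = sin(57.4°) sin(13.2°) + cos(57.4°) cos(13.2°) cos(2.10°) = 0.1924 + 0.5242 = 0.7166.
Air mass m = 1/cos θ_z = 1/0.7166 = 1.395; τ^m = 0.74^1.395 = 0.6570.
Surface direct beam = 1361 × 0.7166 × 0.6570 = 640.77 W/m².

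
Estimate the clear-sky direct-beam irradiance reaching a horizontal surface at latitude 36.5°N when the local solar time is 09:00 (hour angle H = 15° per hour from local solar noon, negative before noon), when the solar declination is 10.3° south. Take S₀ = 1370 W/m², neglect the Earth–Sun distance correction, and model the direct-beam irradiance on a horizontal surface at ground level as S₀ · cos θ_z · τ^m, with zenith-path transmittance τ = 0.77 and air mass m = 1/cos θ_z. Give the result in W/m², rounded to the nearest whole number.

348 W/m²

Hour angle H = 15° × (9 − 12) = -45.00°.
cos θ_z = sin φ sin δ + cos φ cos δ cos H = (0.5948)(-0.1788) + (0.8039)(0.9839)(0.7071) = 0.4529.
Air mass m = 1/cos θ_z = 1/0.4529 = 2.208; τ^m = 0.77^2.208 = 0.5615.
Surface direct beam = 1370 × 0.4529 × 0.5615 = 348.40 W/m².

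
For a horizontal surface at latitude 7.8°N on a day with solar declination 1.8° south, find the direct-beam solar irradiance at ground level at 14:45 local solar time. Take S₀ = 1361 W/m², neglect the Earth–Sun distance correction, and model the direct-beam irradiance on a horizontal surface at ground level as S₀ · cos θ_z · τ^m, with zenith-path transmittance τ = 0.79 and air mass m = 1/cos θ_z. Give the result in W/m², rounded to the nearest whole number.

733 W/m²

Hour angle H = 15° × (14.75 − 12) = 41.25°.
With φ = 7.8°, δ = -1.8°, H = 41.25°: sin φ sin δ = -0.0043, cos φ cos δ cos H = 0.7445, so cos θ_z = 0.7402.
Air mass m = 1/cos θ_z = 1/0.7402 = 1.351; τ^m = 0.79^1.351 = 0.7273.
Surface direct beam = 1361 × 0.7402 × 0.7273 = 732.69 W/m².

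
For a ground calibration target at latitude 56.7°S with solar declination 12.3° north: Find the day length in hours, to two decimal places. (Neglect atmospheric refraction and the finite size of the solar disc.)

9.42 hours

−tan φ tan δ = −(-1.5224)(0.2180) = 0.3319; H_s = arccos(0.3319) = 70.62°.
Day length = 2 H_s / 15° h⁻¹ = 141.24° / 15 = 9.416 h.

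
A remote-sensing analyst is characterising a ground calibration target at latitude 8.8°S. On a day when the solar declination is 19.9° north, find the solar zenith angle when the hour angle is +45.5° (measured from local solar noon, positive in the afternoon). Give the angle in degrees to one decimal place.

With φ = -8.8°, δ = 19.9°, H = 45.50°: sin φ sin δ = -0.0521, cos φ cos δ cos H = 0.6513, so cos θ_z = 0.5992.
θ_z = arccos(0.5992) = 53.19°.

53.2°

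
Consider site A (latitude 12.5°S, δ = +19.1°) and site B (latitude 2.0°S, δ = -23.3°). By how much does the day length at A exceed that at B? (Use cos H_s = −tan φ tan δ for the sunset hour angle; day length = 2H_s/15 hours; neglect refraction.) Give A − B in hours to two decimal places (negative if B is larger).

A: H_s = arccos(−tan -12.5° · tan 19.1°) = 85.60°, so 2H_s/15 = 11.4133 h.
B: H_s = arccos(−tan -2.0° · tan -23.3°) = 90.86°, so 2H_s/15 = 12.1147 h.
A − B = 11.4133 − 12.1147 = -0.7014 h.

-0.70 h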